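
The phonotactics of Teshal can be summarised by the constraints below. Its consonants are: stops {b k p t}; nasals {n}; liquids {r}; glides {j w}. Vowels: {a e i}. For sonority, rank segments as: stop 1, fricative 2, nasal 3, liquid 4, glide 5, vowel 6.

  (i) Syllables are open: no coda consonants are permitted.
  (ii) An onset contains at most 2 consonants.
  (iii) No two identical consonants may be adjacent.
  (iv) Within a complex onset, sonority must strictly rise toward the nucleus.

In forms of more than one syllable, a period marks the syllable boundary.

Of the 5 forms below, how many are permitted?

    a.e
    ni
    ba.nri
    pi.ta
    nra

a.e — σ1 onset /∅/, coda /∅/ ok; σ2 onset /∅/, coda /∅/ ok → permitted
ni — σ1 onset /n/, coda /∅/ ok → permitted
ba.nri — σ1 onset /b/, coda /∅/ ok; σ2 onset /nr/ (3→4 rises), coda /∅/ ok → permitted
pi.ta — σ1 onset /p/, coda /∅/ ok; σ2 onset /t/, coda /∅/ ok → permitted
nra — σ1 onset /nr/ (3→4 rises), coda /∅/ ok → permitted
Permitted: a.e, ni, ba.nri, pi.ta, nra → 5.

5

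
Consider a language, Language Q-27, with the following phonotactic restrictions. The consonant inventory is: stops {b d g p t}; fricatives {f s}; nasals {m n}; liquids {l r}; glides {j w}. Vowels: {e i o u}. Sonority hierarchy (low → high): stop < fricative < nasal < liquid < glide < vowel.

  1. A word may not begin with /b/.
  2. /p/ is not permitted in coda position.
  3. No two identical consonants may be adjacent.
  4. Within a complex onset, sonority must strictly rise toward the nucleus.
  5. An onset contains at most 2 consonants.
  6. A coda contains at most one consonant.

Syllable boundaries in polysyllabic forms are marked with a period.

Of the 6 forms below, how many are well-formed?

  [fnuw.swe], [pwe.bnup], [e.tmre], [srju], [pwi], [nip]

2

[fnuw.swe] — σ1 onset /fn/ (2→3 rises), coda /w/ ok; σ2 onset /sw/ (2→5 rises), coda /∅/ ok → well-formed
[pwe.bnup] — violates constraint 2: syllable 2 coda contains /p/ → ill-formed
[e.tmre] — violates constraint 5: syllable 2 onset /tmr/ has 3 consonants (> 2) → ill-formed
[srju] — violates constraint 5: syllable 1 onset /srj/ has 3 consonants (> 2) → ill-formed
[pwi] — σ1 onset /pw/ (1→5 rises), coda /∅/ ok → well-formed
[nip] — violates constraint 2: syllable 1 coda contains /p/ → ill-formed
Well-formed: [fnuw.swe], [pwi] → 2.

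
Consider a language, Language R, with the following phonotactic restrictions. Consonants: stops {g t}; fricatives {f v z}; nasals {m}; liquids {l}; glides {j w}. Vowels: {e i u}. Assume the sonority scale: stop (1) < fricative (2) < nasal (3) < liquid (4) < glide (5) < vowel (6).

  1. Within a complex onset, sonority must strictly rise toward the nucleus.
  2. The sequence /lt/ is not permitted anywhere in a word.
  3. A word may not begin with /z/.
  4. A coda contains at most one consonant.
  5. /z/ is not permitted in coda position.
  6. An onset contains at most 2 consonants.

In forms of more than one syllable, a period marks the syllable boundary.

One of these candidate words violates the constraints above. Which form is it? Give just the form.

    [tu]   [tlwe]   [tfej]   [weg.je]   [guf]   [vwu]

[tu] — σ1 onset /t/, coda /∅/ ok → phonotactically legal
[tlwe] — violates constraint 6: syllable 1 onset /tlw/ has 3 consonants (> 2) → phonotactically illegal
[tfej] — σ1 onset /tf/ (1→2 rises), coda /j/ ok → phonotactically legal
[weg.je] — σ1 onset /w/, coda /g/ ok; σ2 onset /j/, coda /∅/ ok → phonotactically legal
[guf] — σ1 onset /g/, coda /f/ ok → phonotactically legal
[vwu] — σ1 onset /vw/ (2→5 rises), coda /∅/ ok → phonotactically legal

[tlwe]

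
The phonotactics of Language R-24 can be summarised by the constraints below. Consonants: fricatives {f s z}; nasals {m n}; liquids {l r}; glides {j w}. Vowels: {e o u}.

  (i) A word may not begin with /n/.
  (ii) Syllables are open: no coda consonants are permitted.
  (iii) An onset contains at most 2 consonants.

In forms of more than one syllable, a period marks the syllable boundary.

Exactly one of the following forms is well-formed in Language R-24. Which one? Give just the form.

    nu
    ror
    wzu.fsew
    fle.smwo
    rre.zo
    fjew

rre.zo

nu — violates constraint (i): word begins with /n/ → ill-formed
ror — violates constraint (ii): syllable 1 coda /r/ has 1 consonant (> 0) → ill-formed
wzu.fsew — violates constraint (ii): syllable 2 coda /w/ has 1 consonant (> 0) → ill-formed
fle.smwo — violates constraint (iii): syllable 2 onset /smw/ has 3 consonants (> 2) → ill-formed
rre.zo — σ1 onset /rr/ (2C), coda /∅/ ok; σ2 onset /z/, coda /∅/ ok → well-formed
fjew — violates constraint (ii): syllable 1 coda /w/ has 1 consonant (> 0) → ill-formed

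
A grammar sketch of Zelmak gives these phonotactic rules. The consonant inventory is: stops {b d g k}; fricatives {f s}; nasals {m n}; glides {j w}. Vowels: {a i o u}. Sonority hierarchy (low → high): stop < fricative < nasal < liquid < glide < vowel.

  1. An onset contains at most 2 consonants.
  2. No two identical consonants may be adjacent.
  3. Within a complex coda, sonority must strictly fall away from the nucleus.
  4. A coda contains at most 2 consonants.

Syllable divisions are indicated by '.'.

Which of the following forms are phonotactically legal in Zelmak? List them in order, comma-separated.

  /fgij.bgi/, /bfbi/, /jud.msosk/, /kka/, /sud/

/fgij.bgi/, /jud.msosk/, /sud/

/fgij.bgi/ — σ1 onset /fg/ (2C), coda /j/ ok; σ2 onset /bg/ (2C), coda /∅/ ok → phonotactically legal
/bfbi/ — violates constraint 1: syllable 1 onset /bfb/ has 3 consonants (> 2) → phonotactically illegal
/jud.msosk/ — σ1 onset /j/, coda /d/ ok; σ2 onset /ms/ (2C), coda /sk/ (2→1 falls) ok → phonotactically legal
/kka/ — violates constraint 2: adjacent identical consonants /kk/ → phonotactically illegal
/sud/ — σ1 onset /s/, coda /d/ ok → phonotactically legal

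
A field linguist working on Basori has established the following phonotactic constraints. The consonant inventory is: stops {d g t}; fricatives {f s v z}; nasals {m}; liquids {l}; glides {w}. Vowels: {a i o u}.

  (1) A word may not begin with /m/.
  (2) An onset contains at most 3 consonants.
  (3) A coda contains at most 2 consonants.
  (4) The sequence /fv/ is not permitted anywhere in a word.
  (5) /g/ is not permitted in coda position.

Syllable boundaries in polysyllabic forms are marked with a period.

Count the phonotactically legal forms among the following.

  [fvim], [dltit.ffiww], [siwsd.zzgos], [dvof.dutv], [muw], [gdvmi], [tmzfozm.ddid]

2

[fvim] — violates constraint 4: contains banned sequence /fv/ → phonotactically illegal
[dltit.ffiww] — σ1 onset /dlt/ (3C), coda /t/ ok; σ2 onset /ff/ (2C), coda /ww/ (2C) ok → phonotactically legal
[siwsd.zzgos] — violates constraint 3: syllable 1 coda /wsd/ has 3 consonants (> 2) → phonotactically illegal
[dvof.dutv] — σ1 onset /dv/ (2C), coda /f/ ok; σ2 onset /d/, coda /tv/ (2C) ok → phonotactically legal
[muw] — violates constraint 1: word begins with /m/ → phonotactically illegal
[gdvmi] — violates constraint 2: syllable 1 onset /gdvm/ has 4 consonants (> 3) → phonotactically illegal
[tmzfozm.ddid] — violates constraint 2: syllable 1 onset /tmzf/ has 4 consonants (> 3) → phonotactically illegal
Phonotactically legal: [dltit.ffiww], [dvof.dutv] → 2.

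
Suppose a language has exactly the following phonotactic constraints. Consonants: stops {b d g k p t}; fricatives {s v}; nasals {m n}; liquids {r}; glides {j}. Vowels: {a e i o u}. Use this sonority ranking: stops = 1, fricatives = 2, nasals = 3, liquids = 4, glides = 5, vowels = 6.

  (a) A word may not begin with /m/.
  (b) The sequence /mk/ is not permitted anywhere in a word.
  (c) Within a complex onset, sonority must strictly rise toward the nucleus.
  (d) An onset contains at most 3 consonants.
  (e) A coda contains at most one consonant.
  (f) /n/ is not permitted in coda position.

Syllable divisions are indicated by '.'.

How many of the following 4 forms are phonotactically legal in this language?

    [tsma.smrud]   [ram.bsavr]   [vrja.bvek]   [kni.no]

3

[tsma.smrud] — σ1 onset /tsm/ (1→2→3 rises), coda /∅/ ok; σ2 onset /smr/ (2→3→4 rises), coda /d/ ok → phonotactically legal
[ram.bsavr] — violates constraint (e): syllable 2 coda /vr/ has 2 consonants (> 1) → phonotactically illegal
[vrja.bvek] — σ1 onset /vrj/ (2→4→5 rises), coda /∅/ ok; σ2 onset /bv/ (1→2 rises), coda /k/ ok → phonotactically legal
[kni.no] — σ1 onset /kn/ (1→3 rises), coda /∅/ ok; σ2 onset /n/, coda /∅/ ok → phonotactically legal
Phonotactically legal: [tsma.smrud], [vrja.bvek], [kni.no] → 3.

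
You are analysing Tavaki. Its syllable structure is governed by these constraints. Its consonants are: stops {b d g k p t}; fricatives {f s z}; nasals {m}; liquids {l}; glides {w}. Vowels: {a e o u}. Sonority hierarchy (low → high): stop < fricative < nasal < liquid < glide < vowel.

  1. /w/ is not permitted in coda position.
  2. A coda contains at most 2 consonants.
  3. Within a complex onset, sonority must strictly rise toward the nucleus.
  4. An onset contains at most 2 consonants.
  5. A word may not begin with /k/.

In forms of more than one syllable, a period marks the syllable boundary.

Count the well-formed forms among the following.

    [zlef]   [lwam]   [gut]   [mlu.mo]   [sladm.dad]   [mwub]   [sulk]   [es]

[zlef] — σ1 onset /zl/ (2→4 rises), coda /f/ ok → well-formed
[lwam] — σ1 onset /lw/ (4→5 rises), coda /m/ ok → well-formed
[gut] — σ1 onset /g/, coda /t/ ok → well-formed
[mlu.mo] — σ1 onset /ml/ (3→4 rises), coda /∅/ ok; σ2 onset /m/, coda /∅/ ok → well-formed
[sladm.dad] — σ1 onset /sl/ (2→4 rises), coda /dm/ (2C) ok; σ2 onset /d/, coda /d/ ok → well-formed
[mwub] — σ1 onset /mw/ (3→5 rises), coda /b/ ok → well-formed
[sulk] — σ1 onset /s/, coda /lk/ (2C) ok → well-formed
[es] — σ1 onset /∅/, coda /s/ ok → well-formed
Well-formed: [zlef], [lwam], [gut], [mlu.mo], [sladm.dad], [mwub], [sulk], [es] → 8.

8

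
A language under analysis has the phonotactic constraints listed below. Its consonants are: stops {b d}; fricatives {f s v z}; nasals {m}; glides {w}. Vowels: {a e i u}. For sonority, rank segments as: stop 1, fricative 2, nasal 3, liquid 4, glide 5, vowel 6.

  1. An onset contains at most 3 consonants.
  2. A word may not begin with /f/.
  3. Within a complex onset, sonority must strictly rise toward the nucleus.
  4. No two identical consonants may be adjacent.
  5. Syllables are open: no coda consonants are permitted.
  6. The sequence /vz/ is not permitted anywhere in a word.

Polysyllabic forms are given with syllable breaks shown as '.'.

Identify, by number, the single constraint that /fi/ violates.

2

/fi/: word begins with /f/.
This is a violation of constraint 2: "A word may not begin with /f/."
The remaining constraints (1, 3, 4, 5, 6) are satisfied.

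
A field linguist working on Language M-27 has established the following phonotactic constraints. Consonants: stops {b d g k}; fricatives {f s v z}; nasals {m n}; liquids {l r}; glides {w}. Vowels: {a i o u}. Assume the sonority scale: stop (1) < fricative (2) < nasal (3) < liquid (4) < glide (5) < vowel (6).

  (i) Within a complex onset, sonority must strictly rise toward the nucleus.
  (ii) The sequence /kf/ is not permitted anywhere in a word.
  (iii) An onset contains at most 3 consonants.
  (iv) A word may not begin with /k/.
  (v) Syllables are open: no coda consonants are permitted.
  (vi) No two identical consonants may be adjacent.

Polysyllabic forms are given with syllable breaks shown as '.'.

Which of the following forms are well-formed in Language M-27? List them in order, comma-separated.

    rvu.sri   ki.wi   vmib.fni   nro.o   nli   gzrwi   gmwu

rvu.sri — violates constraint (i): syllable 1 onset /rv/: /r/ (liquid, 4) → /v/ (fricative, 2) does not rise → ill-formed
ki.wi — violates constraint (iv): word begins with /k/ → ill-formed
vmib.fni — violates constraint (v): syllable 1 coda /b/ has 1 consonant (> 0) → ill-formed
nro.o — σ1 onset /nr/ (3→4 rises), coda /∅/ ok; σ2 onset /∅/, coda /∅/ ok → well-formed
nli — σ1 onset /nl/ (3→4 rises), coda /∅/ ok → well-formed
gzrwi — violates constraint (iii): syllable 1 onset /gzrw/ has 4 consonants (> 3) → ill-formed
gmwu — σ1 onset /gmw/ (1→3→5 rises), coda /∅/ ok → well-formed

nro.o, nli, gmwu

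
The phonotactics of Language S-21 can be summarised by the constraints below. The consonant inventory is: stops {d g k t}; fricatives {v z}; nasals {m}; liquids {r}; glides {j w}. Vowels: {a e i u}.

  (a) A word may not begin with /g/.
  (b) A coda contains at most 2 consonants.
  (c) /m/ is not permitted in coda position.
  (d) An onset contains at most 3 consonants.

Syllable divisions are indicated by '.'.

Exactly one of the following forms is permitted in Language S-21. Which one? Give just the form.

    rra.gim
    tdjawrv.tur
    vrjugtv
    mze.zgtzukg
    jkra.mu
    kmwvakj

rra.gim — violates constraint (c): syllable 2 coda contains /m/ → not permitted
tdjawrv.tur — violates constraint (b): syllable 1 coda /wrv/ has 3 consonants (> 2) → not permitted
vrjugtv — violates constraint (b): syllable 1 coda /gtv/ has 3 consonants (> 2) → not permitted
mze.zgtzukg — violates constraint (d): syllable 2 onset /zgtz/ has 4 consonants (> 3) → not permitted
jkra.mu — σ1 onset /jkr/ (3C), coda /∅/ ok; σ2 onset /m/, coda /∅/ ok → permitted
kmwvakj — violates constraint (d): syllable 1 onset /kmwv/ has 4 consonants (> 3) → not permitted

jkra.mu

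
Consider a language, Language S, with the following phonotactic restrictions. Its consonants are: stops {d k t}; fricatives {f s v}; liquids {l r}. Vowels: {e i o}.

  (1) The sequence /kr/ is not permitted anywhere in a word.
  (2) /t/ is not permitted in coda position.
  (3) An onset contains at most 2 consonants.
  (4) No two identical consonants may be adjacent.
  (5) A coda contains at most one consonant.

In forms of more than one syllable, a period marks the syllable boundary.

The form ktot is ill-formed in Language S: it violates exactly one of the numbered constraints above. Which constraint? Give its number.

2

ktot: syllable 1 coda contains /t/.
This is a violation of constraint 2: "/t/ is not permitted in coda position."
The remaining constraints (1, 3, 4, 5) are satisfied.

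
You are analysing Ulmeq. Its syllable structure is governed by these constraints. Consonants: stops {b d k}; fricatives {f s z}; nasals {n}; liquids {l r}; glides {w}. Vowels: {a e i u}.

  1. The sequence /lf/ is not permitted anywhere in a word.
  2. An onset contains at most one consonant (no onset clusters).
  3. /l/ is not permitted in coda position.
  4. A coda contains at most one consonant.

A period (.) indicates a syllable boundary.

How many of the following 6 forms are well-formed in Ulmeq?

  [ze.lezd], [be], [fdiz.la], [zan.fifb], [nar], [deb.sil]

[ze.lezd] — violates constraint 4: syllable 2 coda /zd/ has 2 consonants (> 1) → ill-formed
[be] — σ1 onset /b/, coda /∅/ ok → well-formed
[fdiz.la] — violates constraint 2: syllable 1 onset /fd/ has 2 consonants (> 1) → ill-formed
[zan.fifb] — violates constraint 4: syllable 2 coda /fb/ has 2 consonants (> 1) → ill-formed
[nar] — σ1 onset /n/, coda /r/ ok → well-formed
[deb.sil] — violates constraint 3: syllable 2 coda contains /l/ → ill-formed
Well-formed: [be], [nar] → 2.

2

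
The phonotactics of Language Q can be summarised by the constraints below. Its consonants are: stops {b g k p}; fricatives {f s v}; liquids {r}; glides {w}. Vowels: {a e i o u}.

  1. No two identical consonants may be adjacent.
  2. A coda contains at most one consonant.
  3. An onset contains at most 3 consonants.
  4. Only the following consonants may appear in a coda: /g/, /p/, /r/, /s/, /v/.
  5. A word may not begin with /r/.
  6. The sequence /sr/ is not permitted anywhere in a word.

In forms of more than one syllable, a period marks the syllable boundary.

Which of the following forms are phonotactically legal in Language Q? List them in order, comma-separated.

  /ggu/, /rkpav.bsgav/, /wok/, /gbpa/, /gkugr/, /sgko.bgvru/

/gbpa/

/ggu/ — violates constraint 1: adjacent identical consonants /gg/ → phonotactically illegal
/rkpav.bsgav/ — violates constraint 5: word begins with /r/ → phonotactically illegal
/wok/ — violates constraint 4: syllable 1 coda contains /k/, which is not a licensed coda consonant → phonotactically illegal
/gbpa/ — σ1 onset /gbp/ (3C), coda /∅/ ok → phonotactically legal
/gkugr/ — violates constraint 2: syllable 1 coda /gr/ has 2 consonants (> 1) → phonotactically illegal
/sgko.bgvru/ — violates constraint 3: syllable 2 onset /bgvr/ has 4 consonants (> 3) → phonotactically illegal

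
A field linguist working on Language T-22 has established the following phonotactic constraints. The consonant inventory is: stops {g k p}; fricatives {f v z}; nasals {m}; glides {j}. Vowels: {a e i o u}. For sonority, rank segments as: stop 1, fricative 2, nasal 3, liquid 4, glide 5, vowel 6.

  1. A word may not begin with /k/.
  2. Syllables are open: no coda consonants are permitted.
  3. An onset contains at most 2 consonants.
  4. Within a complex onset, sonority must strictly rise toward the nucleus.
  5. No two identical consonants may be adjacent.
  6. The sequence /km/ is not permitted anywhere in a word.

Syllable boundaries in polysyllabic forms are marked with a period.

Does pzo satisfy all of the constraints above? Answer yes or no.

pzo — σ1 onset /pz/ (1→2 rises), coda /∅/ ok → well-formed

yes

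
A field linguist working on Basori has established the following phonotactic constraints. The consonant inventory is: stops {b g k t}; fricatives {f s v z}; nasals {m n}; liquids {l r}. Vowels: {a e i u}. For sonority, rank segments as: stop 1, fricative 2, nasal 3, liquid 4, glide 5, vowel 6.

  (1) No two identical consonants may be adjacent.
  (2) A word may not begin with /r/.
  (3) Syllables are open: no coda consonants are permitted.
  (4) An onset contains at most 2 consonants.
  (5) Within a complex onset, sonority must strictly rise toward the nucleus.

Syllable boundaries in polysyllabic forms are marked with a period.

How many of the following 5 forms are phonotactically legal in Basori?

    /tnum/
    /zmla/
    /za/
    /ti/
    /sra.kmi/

3

/tnum/ — violates constraint 3: syllable 1 coda /m/ has 1 consonant (> 0) → phonotactically illegal
/zmla/ — violates constraint 4: syllable 1 onset /zml/ has 3 consonants (> 2) → phonotactically illegal
/za/ — σ1 onset /z/, coda /∅/ ok → phonotactically legal
/ti/ — σ1 onset /t/, coda /∅/ ok → phonotactically legal
/sra.kmi/ — σ1 onset /sr/ (2→4 rises), coda /∅/ ok; σ2 onset /km/ (1→3 rises), coda /∅/ ok → phonotactically legal
Phonotactically legal: /za/, /ti/, /sra.kmi/ → 3.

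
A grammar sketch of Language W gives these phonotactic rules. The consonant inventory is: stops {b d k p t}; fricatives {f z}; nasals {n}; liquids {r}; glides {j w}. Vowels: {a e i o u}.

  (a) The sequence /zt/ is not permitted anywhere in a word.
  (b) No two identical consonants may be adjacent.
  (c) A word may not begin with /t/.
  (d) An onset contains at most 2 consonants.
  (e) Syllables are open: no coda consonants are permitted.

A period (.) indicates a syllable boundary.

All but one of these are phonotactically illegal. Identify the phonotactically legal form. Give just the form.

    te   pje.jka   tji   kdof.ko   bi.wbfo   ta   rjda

pje.jka

te — violates constraint (c): word begins with /t/ → phonotactically illegal
pje.jka — σ1 onset /pj/ (2C), coda /∅/ ok; σ2 onset /jk/ (2C), coda /∅/ ok → phonotactically legal
tji — violates constraint (c): word begins with /t/ → phonotactically illegal
kdof.ko — violates constraint (e): syllable 1 coda /f/ has 1 consonant (> 0) → phonotactically illegal
bi.wbfo — violates constraint (d): syllable 2 onset /wbf/ has 3 consonants (> 2) → phonotactically illegal
ta — violates constraint (c): word begins with /t/ → phonotactically illegal
rjda — violates constraint (d): syllable 1 onset /rjd/ has 3 consonants (> 2) → phonotactically illegal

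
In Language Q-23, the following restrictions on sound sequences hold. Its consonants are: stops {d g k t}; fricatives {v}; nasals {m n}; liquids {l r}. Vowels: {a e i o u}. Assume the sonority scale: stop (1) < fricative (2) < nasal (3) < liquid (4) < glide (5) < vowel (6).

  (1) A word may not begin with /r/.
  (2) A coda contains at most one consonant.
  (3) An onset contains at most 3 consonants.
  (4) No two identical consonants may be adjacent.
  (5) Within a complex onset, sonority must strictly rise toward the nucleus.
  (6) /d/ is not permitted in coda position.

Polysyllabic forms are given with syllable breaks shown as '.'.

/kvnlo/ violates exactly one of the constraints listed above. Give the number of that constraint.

3

/kvnlo/: syllable 1 onset /kvnl/ has 4 consonants (> 3).
This is a violation of constraint 3: "An onset contains at most 3 consonants."
The remaining constraints (1, 2, 4, 5, 6) are satisfied.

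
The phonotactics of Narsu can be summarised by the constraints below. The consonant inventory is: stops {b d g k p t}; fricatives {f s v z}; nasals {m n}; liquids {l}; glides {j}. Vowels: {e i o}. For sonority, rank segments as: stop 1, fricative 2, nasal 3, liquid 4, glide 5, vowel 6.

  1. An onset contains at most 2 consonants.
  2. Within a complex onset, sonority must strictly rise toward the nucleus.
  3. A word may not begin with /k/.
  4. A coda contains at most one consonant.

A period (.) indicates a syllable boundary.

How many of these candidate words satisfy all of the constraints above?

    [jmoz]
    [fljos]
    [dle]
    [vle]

2

[jmoz] — violates constraint 2: syllable 1 onset /jm/: /j/ (glide, 5) → /m/ (nasal, 3) does not rise → ill-formed
[fljos] — violates constraint 1: syllable 1 onset /flj/ has 3 consonants (> 2) → ill-formed
[dle] — σ1 onset /dl/ (1→4 rises), coda /∅/ ok → well-formed
[vle] — σ1 onset /vl/ (2→4 rises), coda /∅/ ok → well-formed
Well-formed: [dle], [vle] → 2.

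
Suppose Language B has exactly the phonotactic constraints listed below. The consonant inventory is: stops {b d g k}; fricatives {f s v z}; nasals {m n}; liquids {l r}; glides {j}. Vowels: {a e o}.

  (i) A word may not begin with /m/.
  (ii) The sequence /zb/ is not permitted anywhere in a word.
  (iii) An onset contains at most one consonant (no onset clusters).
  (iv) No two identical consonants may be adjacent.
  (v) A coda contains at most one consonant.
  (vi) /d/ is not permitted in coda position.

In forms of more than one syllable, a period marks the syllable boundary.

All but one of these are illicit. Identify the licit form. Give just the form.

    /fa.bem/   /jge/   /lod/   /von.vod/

/fa.bem/ — σ1 onset /f/, coda /∅/ ok; σ2 onset /b/, coda /m/ ok → licit
/jge/ — violates constraint (iii): syllable 1 onset /jg/ has 2 consonants (> 1) → illicit
/lod/ — violates constraint (vi): syllable 1 coda contains /d/ → illicit
/von.vod/ — violates constraint (vi): syllable 2 coda contains /d/ → illicit

/fa.bem/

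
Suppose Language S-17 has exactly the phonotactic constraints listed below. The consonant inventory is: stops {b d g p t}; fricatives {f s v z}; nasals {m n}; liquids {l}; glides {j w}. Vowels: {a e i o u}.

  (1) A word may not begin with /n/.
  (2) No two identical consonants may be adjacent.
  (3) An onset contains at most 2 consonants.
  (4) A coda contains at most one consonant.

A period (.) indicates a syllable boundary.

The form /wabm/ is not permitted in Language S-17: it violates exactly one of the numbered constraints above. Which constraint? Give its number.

4

/wabm/: syllable 1 coda /bm/ has 2 consonants (> 1).
This is a violation of constraint 4: "A coda contains at most one consonant."
The remaining constraints (1, 2, 3) are satisfied.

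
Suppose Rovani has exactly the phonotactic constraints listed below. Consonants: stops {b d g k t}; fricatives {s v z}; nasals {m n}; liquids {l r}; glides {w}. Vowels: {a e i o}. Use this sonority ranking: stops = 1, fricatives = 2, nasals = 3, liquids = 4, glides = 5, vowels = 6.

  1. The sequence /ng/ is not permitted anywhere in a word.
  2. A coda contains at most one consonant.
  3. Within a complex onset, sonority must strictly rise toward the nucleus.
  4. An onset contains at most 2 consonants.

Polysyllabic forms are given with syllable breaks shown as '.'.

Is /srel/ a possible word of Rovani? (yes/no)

/srel/ — σ1 onset /sr/ (2→4 rises), coda /l/ ok → licit

yes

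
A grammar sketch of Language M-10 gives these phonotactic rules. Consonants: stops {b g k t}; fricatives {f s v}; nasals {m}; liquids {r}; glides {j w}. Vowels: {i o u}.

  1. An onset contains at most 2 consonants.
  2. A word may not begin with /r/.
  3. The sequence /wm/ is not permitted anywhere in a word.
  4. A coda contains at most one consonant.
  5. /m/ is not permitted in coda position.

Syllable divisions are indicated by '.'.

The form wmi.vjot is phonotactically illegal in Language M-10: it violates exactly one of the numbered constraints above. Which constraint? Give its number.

3

wmi.vjot: contains banned sequence /wm/.
This is a violation of constraint 3: "The sequence /wm/ is not permitted anywhere in a word."
The remaining constraints (1, 2, 4, 5) are satisfied.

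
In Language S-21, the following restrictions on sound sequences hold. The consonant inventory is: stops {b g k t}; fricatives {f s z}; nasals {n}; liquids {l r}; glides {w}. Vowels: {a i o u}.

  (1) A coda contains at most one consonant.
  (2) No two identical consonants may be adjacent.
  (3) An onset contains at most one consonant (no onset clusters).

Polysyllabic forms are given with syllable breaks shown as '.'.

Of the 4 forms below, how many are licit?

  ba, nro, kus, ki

3

ba — σ1 onset /b/, coda /∅/ ok → licit
nro — violates constraint 3: syllable 1 onset /nr/ has 2 consonants (> 1) → illicit
kus — σ1 onset /k/, coda /s/ ok → licit
ki — σ1 onset /k/, coda /∅/ ok → licit
Licit: ba, kus, ki → 3.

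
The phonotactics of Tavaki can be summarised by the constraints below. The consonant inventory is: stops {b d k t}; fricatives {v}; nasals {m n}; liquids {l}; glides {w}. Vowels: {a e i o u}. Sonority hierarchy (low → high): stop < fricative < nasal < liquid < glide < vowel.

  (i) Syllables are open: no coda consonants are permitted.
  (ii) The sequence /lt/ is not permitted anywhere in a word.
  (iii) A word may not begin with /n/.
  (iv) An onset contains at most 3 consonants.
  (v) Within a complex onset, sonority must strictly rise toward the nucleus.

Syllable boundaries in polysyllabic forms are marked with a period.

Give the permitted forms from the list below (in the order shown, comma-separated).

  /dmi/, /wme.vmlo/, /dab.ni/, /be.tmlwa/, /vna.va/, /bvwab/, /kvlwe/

/dmi/, /vna.va/

/dmi/ — σ1 onset /dm/ (1→3 rises), coda /∅/ ok → permitted
/wme.vmlo/ — violates constraint (v): syllable 1 onset /wm/: /w/ (glide, 5) → /m/ (nasal, 3) does not rise → not permitted
/dab.ni/ — violates constraint (i): syllable 1 coda /b/ has 1 consonant (> 0) → not permitted
/be.tmlwa/ — violates constraint (iv): syllable 2 onset /tmlw/ has 4 consonants (> 3) → not permitted
/vna.va/ — σ1 onset /vn/ (2→3 rises), coda /∅/ ok; σ2 onset /v/, coda /∅/ ok → permitted
/bvwab/ — violates constraint (i): syllable 1 coda /b/ has 1 consonant (> 0) → not permitted
/kvlwe/ — violates constraint (iv): syllable 1 onset /kvlw/ has 4 consonants (> 3) → not permitted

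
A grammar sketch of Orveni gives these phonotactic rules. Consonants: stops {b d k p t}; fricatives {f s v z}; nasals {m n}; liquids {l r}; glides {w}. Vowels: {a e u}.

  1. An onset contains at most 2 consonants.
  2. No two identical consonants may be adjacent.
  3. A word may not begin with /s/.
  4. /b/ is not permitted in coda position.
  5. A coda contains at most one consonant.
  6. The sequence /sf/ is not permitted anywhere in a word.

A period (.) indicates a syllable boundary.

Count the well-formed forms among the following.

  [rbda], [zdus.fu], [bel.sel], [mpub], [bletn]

[rbda] — violates constraint 1: syllable 1 onset /rbd/ has 3 consonants (> 2) → ill-formed
[zdus.fu] — violates constraint 6: contains banned sequence /sf/ → ill-formed
[bel.sel] — σ1 onset /b/, coda /l/ ok; σ2 onset /s/, coda /l/ ok → well-formed
[mpub] — violates constraint 4: syllable 1 coda contains /b/ → ill-formed
[bletn] — violates constraint 5: syllable 1 coda /tn/ has 2 consonants (> 1) → ill-formed
Well-formed: [bel.sel] → 1.

1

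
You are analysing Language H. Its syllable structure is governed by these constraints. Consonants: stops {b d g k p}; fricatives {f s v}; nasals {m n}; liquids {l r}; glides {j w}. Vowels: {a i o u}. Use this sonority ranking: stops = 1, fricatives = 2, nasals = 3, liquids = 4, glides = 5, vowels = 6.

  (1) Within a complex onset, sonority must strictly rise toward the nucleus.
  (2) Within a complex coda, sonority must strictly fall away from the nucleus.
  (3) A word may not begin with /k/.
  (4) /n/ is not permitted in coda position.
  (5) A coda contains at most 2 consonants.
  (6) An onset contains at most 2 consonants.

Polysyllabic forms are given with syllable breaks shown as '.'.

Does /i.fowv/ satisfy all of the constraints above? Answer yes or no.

/i.fowv/ — σ1 onset /∅/, coda /∅/ ok; σ2 onset /f/, coda /wv/ (5→2 falls) ok → permitted

yes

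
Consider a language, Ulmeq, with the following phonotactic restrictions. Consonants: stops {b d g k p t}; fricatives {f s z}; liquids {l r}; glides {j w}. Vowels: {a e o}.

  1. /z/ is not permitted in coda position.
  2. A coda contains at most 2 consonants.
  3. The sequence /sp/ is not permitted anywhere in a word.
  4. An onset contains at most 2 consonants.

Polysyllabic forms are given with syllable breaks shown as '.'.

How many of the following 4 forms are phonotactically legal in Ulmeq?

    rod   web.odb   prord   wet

rod — σ1 onset /r/, coda /d/ ok → phonotactically legal
web.odb — σ1 onset /w/, coda /b/ ok; σ2 onset /∅/, coda /db/ (2C) ok → phonotactically legal
prord — σ1 onset /pr/ (2C), coda /rd/ (2C) ok → phonotactically legal
wet — σ1 onset /w/, coda /t/ ok → phonotactically legal
Phonotactically legal: rod, web.odb, prord, wet → 4.

4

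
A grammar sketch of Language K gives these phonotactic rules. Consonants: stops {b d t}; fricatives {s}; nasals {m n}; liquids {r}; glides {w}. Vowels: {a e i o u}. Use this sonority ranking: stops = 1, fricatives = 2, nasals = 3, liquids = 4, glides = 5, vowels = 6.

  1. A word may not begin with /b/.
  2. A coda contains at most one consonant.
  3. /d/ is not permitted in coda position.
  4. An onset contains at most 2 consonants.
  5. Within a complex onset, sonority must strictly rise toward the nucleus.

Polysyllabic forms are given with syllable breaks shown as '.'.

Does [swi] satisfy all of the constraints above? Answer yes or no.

[swi] — σ1 onset /sw/ (2→5 rises), coda /∅/ ok → well-formed

yes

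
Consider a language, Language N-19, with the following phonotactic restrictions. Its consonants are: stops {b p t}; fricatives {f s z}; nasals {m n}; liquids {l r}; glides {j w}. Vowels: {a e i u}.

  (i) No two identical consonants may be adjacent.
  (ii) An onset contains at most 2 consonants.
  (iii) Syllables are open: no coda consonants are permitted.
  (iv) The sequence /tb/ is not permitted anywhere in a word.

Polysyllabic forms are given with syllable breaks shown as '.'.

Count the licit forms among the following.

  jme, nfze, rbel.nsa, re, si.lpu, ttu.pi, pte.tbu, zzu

jme — σ1 onset /jm/ (2C), coda /∅/ ok → licit
nfze — violates constraint (ii): syllable 1 onset /nfz/ has 3 consonants (> 2) → illicit
rbel.nsa — violates constraint (iii): syllable 1 coda /l/ has 1 consonant (> 0) → illicit
re — σ1 onset /r/, coda /∅/ ok → licit
si.lpu — σ1 onset /s/, coda /∅/ ok; σ2 onset /lp/ (2C), coda /∅/ ok → licit
ttu.pi — violates constraint (i): adjacent identical consonants /tt/ → illicit
pte.tbu — violates constraint (iv): contains banned sequence /tb/ → illicit
zzu — violates constraint (i): adjacent identical consonants /zz/ → illicit
Licit: jme, re, si.lpu → 3.

3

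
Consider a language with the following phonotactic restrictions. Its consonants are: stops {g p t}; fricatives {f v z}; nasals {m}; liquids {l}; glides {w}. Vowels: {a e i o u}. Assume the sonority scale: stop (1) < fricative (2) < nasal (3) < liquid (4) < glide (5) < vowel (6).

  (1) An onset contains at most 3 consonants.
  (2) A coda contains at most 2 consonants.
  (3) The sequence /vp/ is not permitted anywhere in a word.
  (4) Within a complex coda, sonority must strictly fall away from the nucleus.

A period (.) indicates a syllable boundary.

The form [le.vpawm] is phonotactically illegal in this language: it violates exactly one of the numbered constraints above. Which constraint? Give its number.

[le.vpawm]: contains banned sequence /vp/.
This is a violation of constraint 3: "The sequence /vp/ is not permitted anywhere in a word."
The remaining constraints (1, 2, 4) are satisfied.

3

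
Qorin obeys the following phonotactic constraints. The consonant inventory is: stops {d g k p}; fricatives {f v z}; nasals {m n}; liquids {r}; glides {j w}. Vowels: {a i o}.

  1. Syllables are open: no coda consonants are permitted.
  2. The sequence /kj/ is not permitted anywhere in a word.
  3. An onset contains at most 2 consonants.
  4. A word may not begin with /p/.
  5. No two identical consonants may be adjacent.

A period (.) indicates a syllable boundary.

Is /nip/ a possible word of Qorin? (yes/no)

/nip/ — violates constraint 1: syllable 1 coda /p/ has 1 consonant (> 0) → illicit

no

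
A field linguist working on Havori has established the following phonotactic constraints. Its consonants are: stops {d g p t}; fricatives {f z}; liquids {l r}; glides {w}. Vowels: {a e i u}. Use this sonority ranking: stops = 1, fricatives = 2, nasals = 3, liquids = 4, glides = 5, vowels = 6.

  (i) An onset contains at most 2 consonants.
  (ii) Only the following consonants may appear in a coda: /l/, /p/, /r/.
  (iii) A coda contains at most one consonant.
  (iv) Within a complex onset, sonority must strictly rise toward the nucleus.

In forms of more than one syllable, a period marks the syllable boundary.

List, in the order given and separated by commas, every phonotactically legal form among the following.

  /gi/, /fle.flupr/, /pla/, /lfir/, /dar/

/gi/, /pla/, /dar/

/gi/ — σ1 onset /g/, coda /∅/ ok → phonotactically legal
/fle.flupr/ — violates constraint (iii): syllable 2 coda /pr/ has 2 consonants (> 1) → phonotactically illegal
/pla/ — σ1 onset /pl/ (1→4 rises), coda /∅/ ok → phonotactically legal
/lfir/ — violates constraint (iv): syllable 1 onset /lf/: /l/ (liquid, 4) → /f/ (fricative, 2) does not rise → phonotactically illegal
/dar/ — σ1 onset /d/, coda /r/ ok → phonotactically legal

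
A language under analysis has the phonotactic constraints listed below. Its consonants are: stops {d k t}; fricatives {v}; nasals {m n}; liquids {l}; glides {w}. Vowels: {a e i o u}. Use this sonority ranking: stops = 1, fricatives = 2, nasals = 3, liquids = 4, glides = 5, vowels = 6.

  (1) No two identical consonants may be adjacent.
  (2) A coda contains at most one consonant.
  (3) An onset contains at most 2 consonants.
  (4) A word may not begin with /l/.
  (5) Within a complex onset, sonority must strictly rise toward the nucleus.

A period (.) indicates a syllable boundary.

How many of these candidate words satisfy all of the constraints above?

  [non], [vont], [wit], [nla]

3

[non] — σ1 onset /n/, coda /n/ ok → well-formed
[vont] — violates constraint 2: syllable 1 coda /nt/ has 2 consonants (> 1) → ill-formed
[wit] — σ1 onset /w/, coda /t/ ok → well-formed
[nla] — σ1 onset /nl/ (3→4 rises), coda /∅/ ok → well-formed
Well-formed: [non], [wit], [nla] → 3.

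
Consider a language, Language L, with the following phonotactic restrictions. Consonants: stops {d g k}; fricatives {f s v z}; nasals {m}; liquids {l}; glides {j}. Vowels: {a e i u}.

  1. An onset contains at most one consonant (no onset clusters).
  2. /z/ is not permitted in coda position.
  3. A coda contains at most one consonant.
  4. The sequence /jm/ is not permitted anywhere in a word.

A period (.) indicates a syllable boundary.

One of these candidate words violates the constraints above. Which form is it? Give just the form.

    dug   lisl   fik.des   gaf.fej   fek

lisl

dug — σ1 onset /d/, coda /g/ ok → well-formed
lisl — violates constraint 3: syllable 1 coda /sl/ has 2 consonants (> 1) → ill-formed
fik.des — σ1 onset /f/, coda /k/ ok; σ2 onset /d/, coda /s/ ok → well-formed
gaf.fej — σ1 onset /g/, coda /f/ ok; σ2 onset /f/, coda /j/ ok → well-formed
fek — σ1 onset /f/, coda /k/ ok → well-formed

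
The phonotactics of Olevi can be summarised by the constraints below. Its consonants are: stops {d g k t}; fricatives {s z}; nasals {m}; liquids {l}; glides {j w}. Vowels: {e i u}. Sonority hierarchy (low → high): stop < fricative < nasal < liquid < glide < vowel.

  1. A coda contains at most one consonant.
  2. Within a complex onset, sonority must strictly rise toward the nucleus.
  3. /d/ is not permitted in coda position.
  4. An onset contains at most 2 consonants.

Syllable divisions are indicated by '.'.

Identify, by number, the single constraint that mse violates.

2

mse: syllable 1 onset /ms/: /m/ (nasal, 3) → /s/ (fricative, 2) does not rise.
This is a violation of constraint 2: "Within a complex onset, sonority must strictly rise toward the nucleus."
The remaining constraints (1, 3, 4) are satisfied.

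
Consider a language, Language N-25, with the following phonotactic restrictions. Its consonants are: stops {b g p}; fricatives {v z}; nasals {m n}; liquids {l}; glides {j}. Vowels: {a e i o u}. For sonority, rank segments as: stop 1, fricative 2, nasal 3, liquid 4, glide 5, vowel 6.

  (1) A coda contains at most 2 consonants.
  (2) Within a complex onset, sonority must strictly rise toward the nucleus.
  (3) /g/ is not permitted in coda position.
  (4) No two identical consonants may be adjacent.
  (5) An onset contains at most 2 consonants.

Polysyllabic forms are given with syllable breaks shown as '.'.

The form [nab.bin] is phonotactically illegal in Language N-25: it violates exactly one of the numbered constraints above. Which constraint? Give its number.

[nab.bin]: adjacent identical consonants /bb/.
This is a violation of constraint 4: "No two identical consonants may be adjacent."
The remaining constraints (1, 2, 3, 5) are satisfied.

4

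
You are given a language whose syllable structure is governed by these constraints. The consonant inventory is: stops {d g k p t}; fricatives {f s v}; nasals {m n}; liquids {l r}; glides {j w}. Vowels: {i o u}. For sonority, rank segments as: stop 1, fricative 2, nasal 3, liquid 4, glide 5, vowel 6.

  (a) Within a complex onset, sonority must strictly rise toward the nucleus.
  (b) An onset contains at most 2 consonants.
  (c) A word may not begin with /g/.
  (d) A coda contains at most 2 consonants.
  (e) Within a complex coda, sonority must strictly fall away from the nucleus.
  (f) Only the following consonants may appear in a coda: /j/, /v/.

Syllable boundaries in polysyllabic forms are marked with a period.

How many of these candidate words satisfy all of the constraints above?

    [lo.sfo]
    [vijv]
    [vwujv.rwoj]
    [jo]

[lo.sfo] — violates constraint (a): syllable 2 onset /sf/: /s/ (fricative, 2) → /f/ (fricative, 2) does not rise → phonotactically illegal
[vijv] — σ1 onset /v/, coda /jv/ (5→2 falls) ok → phonotactically legal
[vwujv.rwoj] — σ1 onset /vw/ (2→5 rises), coda /jv/ (5→2 falls) ok; σ2 onset /rw/ (4→5 rises), coda /j/ ok → phonotactically legal
[jo] — σ1 onset /j/, coda /∅/ ok → phonotactically legal
Phonotactically legal: [vijv], [vwujv.rwoj], [jo] → 3.

3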